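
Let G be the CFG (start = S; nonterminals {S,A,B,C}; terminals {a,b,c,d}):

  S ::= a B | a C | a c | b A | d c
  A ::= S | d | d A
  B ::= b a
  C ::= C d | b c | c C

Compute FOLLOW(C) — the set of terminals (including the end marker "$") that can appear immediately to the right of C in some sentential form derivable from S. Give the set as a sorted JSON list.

Compute FIRST by fixpoint:
[1]
  A via A→d: +{d}
  B via B→b a: +{b}
  C via C→b c: +{b}
  C via C→c C: +{c}
  S via S→a B: +{a}
  S via S→b A: +{b}
  S via S→d c: +{d}
  FIRST[S]={a,b,d}  FIRST[A]={d}  FIRST[B]={b}  FIRST[C]={b,c}
[2]
  A via A→S: +{a,b}
  FIRST[S]={a,b,d}  FIRST[A]={a,b,d}  FIRST[B]={b}  FIRST[C]={b,c}
[3] (stable)
  FIRST[S]={a,b,d}  FIRST[A]={a,b,d}  FIRST[B]={b}  FIRST[C]={b,c}

Compute FOLLOW by fixpoint:
initialize: $ ∈ FOLLOW(S)
round 1:
  C→C d: FOLLOW(C) ⊇ FIRST(d) = {d}; new: +{d}
  S→a B: FOLLOW(B) ⊇ FOLLOW(S) ⊇ {$}; new: +{$}
  S→a C: FOLLOW(C) ⊇ FOLLOW(S) ⊇ {$}; new: +{$}
  S→b A: FOLLOW(A) ⊇ FOLLOW(S) ⊇ {$}; new: +{$}
  S: {$}  A: {$}  B: {$}  C: {$,d}
round 2: (stable)
  S: {$}  A: {$}  B: {$}  C: {$,d}

FOLLOW(C) = ["$", "d"]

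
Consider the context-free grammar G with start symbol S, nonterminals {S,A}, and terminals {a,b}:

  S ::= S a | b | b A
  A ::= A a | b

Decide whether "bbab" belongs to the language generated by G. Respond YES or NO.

Convert to CNF:
  S -> S T0 | T1 A | b
  A -> A T0 | b
  T0 -> a
  T1 -> b

CYK table (by increasing span):
  [0..0]={A,S,T1}  "b"  orig:{A,S}
  [1..1]={A,S,T1}  "b"  orig:{A,S}
  [2..2]={T0}  "a"  orig:{}
  [3..3]={A,S,T1}  "b"  orig:{A,S}
  [0..1]={S}  "bb"
  [1..2]={A,S}  "ba"
  [2..3]=∅  "ab"
  [0..2]={S}  "bba"
  [1..3]=∅  "bab"
  [0..3]=∅  "bbab"

S ∉ T[0,3] ⇒ NO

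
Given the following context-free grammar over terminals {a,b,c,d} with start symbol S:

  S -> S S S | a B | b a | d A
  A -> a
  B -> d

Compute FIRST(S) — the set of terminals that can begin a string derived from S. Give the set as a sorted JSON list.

Compute FIRST by fixpoint:
[1]
  A via A→a: +{a}
  B via B→d: +{d}
  S via S→a B: +{a}
  S via S→b a: +{b}
  S via S→d A: +{d}
  FIRST[S]={a,b,d}  FIRST[A]={a}  FIRST[B]={d}
[2] (stable)
  FIRST[S]={a,b,d}  FIRST[A]={a}  FIRST[B]={d}

FIRST(S) = ["a", "b", "d"]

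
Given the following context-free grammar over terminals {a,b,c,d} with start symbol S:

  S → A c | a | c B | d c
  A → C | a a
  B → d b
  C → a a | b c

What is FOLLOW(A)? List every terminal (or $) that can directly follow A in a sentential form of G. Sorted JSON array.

FIRST iteration:
[1]
  A via A→a a: +{a}
  B via B→d b: +{d}
  C via C→a a: +{a}
  C via C→b c: +{b}
  S via S→A c: +{a}
  S via S→c B: +{c}
  S via S→d c: +{d}
  FIRST[S]={a,c,d}  FIRST[A]={a}  FIRST[B]={d}  FIRST[C]={a,b}
[2]
  A via A→C: +{b}
  S via S→A c: +{b}
  FIRST[S]={a,b,c,d}  FIRST[A]={a,b}  FIRST[B]={d}  FIRST[C]={a,b}
[3] (no change)
  FIRST[S]={a,b,c,d}  FIRST[A]={a,b}  FIRST[B]={d}  FIRST[C]={a,b}

FOLLOW iteration:
initialize: $ ∈ FOLLOW(S)
iter 1:
  S→A c: FOLLOW(A) ⊇ FIRST(c) = {c}; new: +{c}
  S→c B: FOLLOW(B) ⊇ FOLLOW(S) ⊇ {$}; new: +{$}
  S: {$}  A: {c}  B: {$}  C: {}
iter 2:
  A→C: FOLLOW(C) ⊇ FOLLOW(A) ⊇ {c}; new: +{c}
  S: {$}  A: {c}  B: {$}  C: {c}
iter 3: — fixpoint
  S: {$}  A: {c}  B: {$}  C: {c}

FOLLOW(A) = ["c"]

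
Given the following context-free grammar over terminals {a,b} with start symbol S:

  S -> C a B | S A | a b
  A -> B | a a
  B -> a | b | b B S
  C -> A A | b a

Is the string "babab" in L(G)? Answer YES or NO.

Convert to CNF:
  S -> C X4 | S A | T0 T1
  A -> T0 T0 | T1 X2 | a | b
  B -> T1 X3 | a | b
  C -> A A | T1 T0
  T0 -> a
  T1 -> b
  X2 -> B S
  X3 -> B S
  X4 -> T0 B

Fill CYK table bottom-up:
  [0..0]={A,B,T1}  "b"  orig:{A,B}
  [1..1]={A,B,T0}  "a"  orig:{A,B}
  [2..2]={A,B,T1}  "b"  orig:{A,B}
  [3..3]={A,B,T0}  "a"  orig:{A,B}
  [4..4]={A,B,T1}  "b"  orig:{A,B}
  [0..1]={C}  "ba"
  [1..2]={C,S,X4}  "ab"  orig:{C,S}
  [2..3]={C}  "ba"
  [3..4]={C,S,X4}  "ab"  orig:{C,S}
  [0..2]={X2,X3}  "bab"  orig:{}
  [1..3]={S}  "aba"
  [2..4]={X2,X3}  "bab"  orig:{}
  [0..3]={X2,X3}  "baba"  orig:{}
  [1..4]={S}  "abab"
  [0..4]={X2,X3}  "babab"  orig:{}

S ∉ T[0,4] ⇒ NO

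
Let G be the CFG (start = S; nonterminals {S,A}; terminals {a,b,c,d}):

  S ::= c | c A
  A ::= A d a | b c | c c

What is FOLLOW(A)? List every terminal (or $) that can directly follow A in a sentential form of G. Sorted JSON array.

FIRST sets, iterate to fixpoint:
[1]
  A via A→b c: +{b}
  A via A→c c: +{c}
  S via S→c: +{c}
  FIRST(S)={c}  FIRST(A)={b,c}
[2] (stable)
  FIRST(S)={c}  FIRST(A)={b,c}

FOLLOW iteration:
FOLLOW(S) := {$}
[1]
  A→A d a: FOLLOW(A) ⊇ FIRST(d) = {d}; new: +{d}
  S→c A: FOLLOW(A) ⊇ FOLLOW(S) ⊇ {$}; new: +{$}
  FOLLOW[S]={$}  FOLLOW[A]={$,d}
[2] (stable)
  FOLLOW[S]={$}  FOLLOW[A]={$,d}

FOLLOW(A) = ["$", "d"]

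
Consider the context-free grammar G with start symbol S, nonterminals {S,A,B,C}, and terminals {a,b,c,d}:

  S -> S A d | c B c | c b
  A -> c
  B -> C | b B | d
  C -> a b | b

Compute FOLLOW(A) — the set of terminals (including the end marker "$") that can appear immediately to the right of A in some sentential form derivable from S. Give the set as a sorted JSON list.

Compute FIRST by fixpoint:
iter 1:
  A via A→c: +{c}
  B via B→b B: +{b}
  B via B→d: +{d}
  C via C→a b: +{a}
  C via C→b: +{b}
  S via S→c B c: +{c}
  FIRST[S]={c}  FIRST[A]={c}  FIRST[B]={b,d}  FIRST[C]={a,b}
iter 2:
  B via B→C: +{a}
  FIRST[S]={c}  FIRST[A]={c}  FIRST[B]={a,b,d}  FIRST[C]={a,b}
iter 3: (no change)
  FIRST[S]={c}  FIRST[A]={c}  FIRST[B]={a,b,d}  FIRST[C]={a,b}

FOLLOW iteration:
initialize: $ ∈ FOLLOW(S)
[1]
  S→S A d: FOLLOW(S) ⊇ FIRST(A) = {c}; new: +{c}
  S→S A d: FOLLOW(A) ⊇ FIRST(d) = {d}; new: +{d}
  S→c B c: FOLLOW(B) ⊇ FIRST(c) = {c}; new: +{c}
  FOLLOW[S]={$,c}  FOLLOW[A]={d}  FOLLOW[B]={c}  FOLLOW[C]={}
[2]
  B→C: FOLLOW(C) ⊇ FOLLOW(B) ⊇ {c}; new: +{c}
  FOLLOW[S]={$,c}  FOLLOW[A]={d}  FOLLOW[B]={c}  FOLLOW[C]={c}
[3] — fixpoint
  FOLLOW[S]={$,c}  FOLLOW[A]={d}  FOLLOW[B]={c}  FOLLOW[C]={c}

FOLLOW(A) = ["d"]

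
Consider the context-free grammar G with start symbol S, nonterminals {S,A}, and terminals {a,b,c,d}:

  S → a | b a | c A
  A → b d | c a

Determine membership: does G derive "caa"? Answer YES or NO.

Convert to CNF:
  S -> T0 T3 | T2 A | a
  A -> T0 T1 | T2 T3
  T0 -> b
  T1 -> d
  T2 -> c
  T3 -> a

CYK table (by increasing span):
  cell(0,0) c: {T2}  orig:{}
  cell(1,1) a: {S,T3}  orig:{S}
  cell(2,2) a: {S,T3}  orig:{S}
  cell(0,1) ca: {A}
  cell(1,2) aa: ∅
  cell(0,2) caa: ∅

S ∉ T[0,2] ⇒ NO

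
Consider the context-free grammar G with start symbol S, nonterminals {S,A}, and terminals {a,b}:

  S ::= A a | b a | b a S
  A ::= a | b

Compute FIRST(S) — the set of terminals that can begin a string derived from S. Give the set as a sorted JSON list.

Compute FIRST by fixpoint:
round 1:
  A via A→a: +{a}
  A via A→b: +{b}
  S via S→A a: +{a,b}
  S: {a,b}  A: {a,b}
round 2: (no change)
  S: {a,b}  A: {a,b}

FIRST(S) = ["a", "b"]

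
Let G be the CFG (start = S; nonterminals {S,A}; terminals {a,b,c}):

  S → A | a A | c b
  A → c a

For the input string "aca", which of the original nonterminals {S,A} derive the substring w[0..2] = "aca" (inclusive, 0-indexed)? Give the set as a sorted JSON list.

Convert to CNF:
  S -> T0 T1 | T0 T2 | T1 A
  A -> T0 T1
  T0 -> c
  T1 -> a
  T2 -> b

CYK fill — only the sub-triangle for w[0..2]:
  T[0,0] 'a' = {T1}  orig:{}
  T[1,1] 'c' = {T0}  orig:{}
  T[2,2] 'a' = {T1}  orig:{}
  T[0,1] 'ac' = ∅
  T[1,2] 'ca' = {A,S}
  T[0,2] 'aca' = {S}

Original NTs in T[0,2] deriving "aca": ["S"]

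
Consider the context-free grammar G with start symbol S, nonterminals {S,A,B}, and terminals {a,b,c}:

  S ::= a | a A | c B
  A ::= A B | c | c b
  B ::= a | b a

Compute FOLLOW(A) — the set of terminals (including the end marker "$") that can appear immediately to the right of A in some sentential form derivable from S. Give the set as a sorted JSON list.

FIRST sets, iterate to fixpoint:
round 1:
  A via A→c: +{c}
  B via B→a: +{a}
  B via B→b a: +{b}
  S via S→a: +{a}
  S via S→c B: +{c}
  FIRST[S]={a,c}  FIRST[A]={c}  FIRST[B]={a,b}
round 2: — fixpoint
  FIRST[S]={a,c}  FIRST[A]={c}  FIRST[B]={a,b}

Compute FOLLOW by fixpoint:
FOLLOW(S) := {$}
iter 1:
  A→A B: FOLLOW(A) ⊇ FIRST(B) = {a,b}; new: +{a,b}
  A→A B: FOLLOW(B) ⊇ FOLLOW(A) ⊇ {a,b}; new: +{a,b}
  S→a A: FOLLOW(A) ⊇ FOLLOW(S) ⊇ {$}; new: +{$}
  S→c B: FOLLOW(B) ⊇ FOLLOW(S) ⊇ {$}; new: +{$}
  FOLLOW[S]={$}  FOLLOW[A]={$,a,b}  FOLLOW[B]={$,a,b}
iter 2: done
  FOLLOW[S]={$}  FOLLOW[A]={$,a,b}  FOLLOW[B]={$,a,b}

FOLLOW(A) = ["$", "a", "b"]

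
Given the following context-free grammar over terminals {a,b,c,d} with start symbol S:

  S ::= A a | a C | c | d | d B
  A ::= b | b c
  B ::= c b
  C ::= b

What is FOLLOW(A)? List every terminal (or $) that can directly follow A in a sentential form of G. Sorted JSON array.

Compute FIRST by fixpoint:
[1]
  A via A→b: +{b}
  B via B→c b: +{c}
  C via C→b: +{b}
  S via S→A a: +{b}
  S via S→a C: +{a}
  S via S→c: +{c}
  S via S→d: +{d}
  FIRST[S]={a,b,c,d}  FIRST[A]={b}  FIRST[B]={c}  FIRST[C]={b}
[2] — fixpoint
  FIRST[S]={a,b,c,d}  FIRST[A]={b}  FIRST[B]={c}  FIRST[C]={b}

FOLLOW iteration:
seed FOLLOW(S) with $
[1]
  S→A a: FOLLOW(A) ⊇ FIRST(a) = {a}; new: +{a}
  S→a C: FOLLOW(C) ⊇ FOLLOW(S) ⊇ {$}; new: +{$}
  S→d B: FOLLOW(B) ⊇ FOLLOW(S) ⊇ {$}; new: +{$}
  FOLLOW(S)={$}  FOLLOW(A)={a}  FOLLOW(B)={$}  FOLLOW(C)={$}
[2] — fixpoint
  FOLLOW(S)={$}  FOLLOW(A)={a}  FOLLOW(B)={$}  FOLLOW(C)={$}

FOLLOW(A) = ["a"]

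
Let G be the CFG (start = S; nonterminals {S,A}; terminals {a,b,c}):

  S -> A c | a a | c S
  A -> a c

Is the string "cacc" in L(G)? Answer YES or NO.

Convert to CNF:
  S -> A T1 | T0 T0 | T1 S
  A -> T0 T1
  T0 -> a
  T1 -> c

CYK table (by increasing span):
  T[0,0] 'c' = {T1}  orig:{}
  T[1,1] 'a' = {T0}  orig:{}
  T[2,2] 'c' = {T1}  orig:{}
  T[3,3] 'c' = {T1}  orig:{}
  T[0,1] 'ca' = ∅
  T[1,2] 'ac' = {A}
  T[2,3] 'cc' = ∅
  T[0,2] 'cac' = ∅
  T[1,3] 'acc' = {S}
  T[0,3] 'cacc' = {S}

S ∈ T[0,3] ⇒ YES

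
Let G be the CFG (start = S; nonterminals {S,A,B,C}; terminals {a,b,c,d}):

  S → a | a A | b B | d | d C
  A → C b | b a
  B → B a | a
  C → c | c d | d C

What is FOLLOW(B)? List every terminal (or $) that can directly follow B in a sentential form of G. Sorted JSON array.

Compute FIRST by fixpoint:
[1]
  A via A→b a: +{b}
  B via B→a: +{a}
  C via C→c: +{c}
  C via C→d C: +{d}
  S via S→a: +{a}
  S via S→b B: +{b}
  S via S→d: +{d}
  FIRST(S)={a,b,d}  FIRST(A)={b}  FIRST(B)={a}  FIRST(C)={c,d}
[2]
  A via A→C b: +{c,d}
  FIRST(S)={a,b,d}  FIRST(A)={b,c,d}  FIRST(B)={a}  FIRST(C)={c,d}
[3] done
  FIRST(S)={a,b,d}  FIRST(A)={b,c,d}  FIRST(B)={a}  FIRST(C)={c,d}

FOLLOW sets:
initialize: $ ∈ FOLLOW(S)
pass 1:
  A→C b: FOLLOW(C) ⊇ FIRST(b) = {b}; new: +{b}
  B→B a: FOLLOW(B) ⊇ FIRST(a) = {a}; new: +{a}
  S→a A: FOLLOW(A) ⊇ FOLLOW(S) ⊇ {$}; new: +{$}
  S→b B: FOLLOW(B) ⊇ FOLLOW(S) ⊇ {$}; new: +{$}
  S→d C: FOLLOW(C) ⊇ FOLLOW(S) ⊇ {$}; new: +{$}
  FOLLOW(S)={$}  FOLLOW(A)={$}  FOLLOW(B)={$,a}  FOLLOW(C)={$,b}
pass 2: done
  FOLLOW(S)={$}  FOLLOW(A)={$}  FOLLOW(B)={$,a}  FOLLOW(C)={$,b}

FOLLOW(B) = ["$", "a"]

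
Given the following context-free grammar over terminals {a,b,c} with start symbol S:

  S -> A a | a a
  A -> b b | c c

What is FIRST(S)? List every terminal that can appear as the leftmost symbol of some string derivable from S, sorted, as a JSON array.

Compute FIRST by fixpoint:
pass 1:
  A via A→b b: +{b}
  A via A→c c: +{c}
  S via S→A a: +{b,c}
  S via S→a a: +{a}
  S: {a,b,c}  A: {b,c}
pass 2: (no change)
  S: {a,b,c}  A: {b,c}

FIRST(S) = ["a", "b", "c"]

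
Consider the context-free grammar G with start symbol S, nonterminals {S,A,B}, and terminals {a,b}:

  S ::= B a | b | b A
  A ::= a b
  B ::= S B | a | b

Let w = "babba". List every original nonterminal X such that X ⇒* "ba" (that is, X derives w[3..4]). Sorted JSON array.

CNF form of G:
  S -> B T0 | T1 A | b
  A -> T0 T1
  B -> S B | a | b
  T0 -> a
  T1 -> b

CYK table (by increasing span) (cells [i..j] with 3 ≤ i ≤ j ≤ 4 only):
  cell(3,3) b: {B,S,T1}  orig:{B,S}
  cell(4,4) a: {B,T0}  orig:{B}
  cell(3,4) ba: {B,S}

Original NTs in T[3,4] deriving "ba": ["B", "S"]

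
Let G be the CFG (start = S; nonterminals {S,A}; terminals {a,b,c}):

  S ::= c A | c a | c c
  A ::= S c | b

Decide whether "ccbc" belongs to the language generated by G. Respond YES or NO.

Convert to CNF:
  S -> T0 A | T0 T0 | T0 T1
  A -> S T0 | b
  T0 -> c
  T1 -> a

Fill CYK table bottom-up:
  [0..0]={T0}  "c"  orig:{}
  [1..1]={T0}  "c"  orig:{}
  [2..2]={A}  "b"
  [3..3]={T0}  "c"  orig:{}
  [0..1]={S}  "cc"
  [1..2]={S}  "cb"
  [2..3]=∅  "bc"
  [0..2]=∅  "ccb"
  [1..3]={A}  "cbc"
  [0..3]={S}  "ccbc"

S ∈ T[0,3] ⇒ YES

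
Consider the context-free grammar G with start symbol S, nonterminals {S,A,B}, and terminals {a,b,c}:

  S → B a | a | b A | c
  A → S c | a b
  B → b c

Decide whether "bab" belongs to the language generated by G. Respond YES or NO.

CNF form of G:
  S -> B T1 | T2 A | a | c
  A -> S T0 | T1 T2
  B -> T2 T0
  T0 -> c
  T1 -> a
  T2 -> b

CYK table (by increasing span):
  cell(0,0) b: {T2}  orig:{}
  cell(1,1) a: {S,T1}  orig:{S}
  cell(2,2) b: {T2}  orig:{}
  cell(0,1) ba: ∅
  cell(1,2) ab: {A}
  cell(0,2) bab: {S}

S ∈ T[0,2] ⇒ YES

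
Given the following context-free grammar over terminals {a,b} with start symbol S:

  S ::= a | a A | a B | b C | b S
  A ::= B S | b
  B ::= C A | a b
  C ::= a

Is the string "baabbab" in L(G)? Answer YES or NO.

Convert to CNF:
  S -> T0 A | T0 B | T1 C | T1 S | a
  A -> B S | b
  B -> C A | T0 T1
  C -> a
  T0 -> a
  T1 -> b

CYK table (by increasing span):
  T[0,0] 'b' = {A,T1}  orig:{A}
  T[1,1] 'a' = {C,S,T0}  orig:{C,S}
  T[2,2] 'a' = {C,S,T0}  orig:{C,S}
  T[3,3] 'b' = {A,T1}  orig:{A}
  T[4,4] 'b' = {A,T1}  orig:{A}
  T[5,5] 'a' = {C,S,T0}  orig:{C,S}
  T[6,6] 'b' = {A,T1}  orig:{A}
  T[0,1] 'ba' = {S}
  T[1,2] 'aa' = ∅
  T[2,3] 'ab' = {B,S}
  T[3,4] 'bb' = ∅
  T[4,5] 'ba' = {S}
  T[5,6] 'ab' = {B,S}
  T[0,2] 'baa' = ∅
  T[1,3] 'aab' = {S}
  T[2,4] 'abb' = ∅
  T[3,5] 'bba' = {S}
  T[4,6] 'bab' = {S}
  T[0,3] 'baab' = {S}
  T[1,4] 'aabb' = ∅
  T[2,5] 'abba' = {A}
  T[3,6] 'bbab' = {S}
  T[0,4] 'baabb' = ∅
  T[1,5] 'aabba' = {B,S}
  T[2,6] 'abbab' = {A}
  T[0,5] 'baabba' = {S}
  T[1,6] 'aabbab' = {B,S}
  T[0,6] 'baabbab' = {S}

S ∈ T[0,6] ⇒ YES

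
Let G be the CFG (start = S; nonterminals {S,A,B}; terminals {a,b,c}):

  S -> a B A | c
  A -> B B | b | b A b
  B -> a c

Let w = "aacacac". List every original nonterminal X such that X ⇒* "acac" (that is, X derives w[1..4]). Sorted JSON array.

Convert to CNF:
  S -> T1 X4 | c
  A -> B B | T0 X3 | b
  B -> T1 T2
  T0 -> b
  T1 -> a
  T2 -> c
  X3 -> A T0
  X4 -> B A

Fill CYK table bottom-up (cells [i..j] with 1 ≤ i ≤ j ≤ 4 only):
  T[1,1] 'a' = {T1}  orig:{}
  T[2,2] 'c' = {S,T2}  orig:{S}
  T[3,3] 'a' = {T1}  orig:{}
  T[4,4] 'c' = {S,T2}  orig:{S}
  T[1,2] 'ac' = {B}
  T[2,3] 'ca' = ∅
  T[3,4] 'ac' = {B}
  T[1,3] 'aca' = ∅
  T[2,4] 'cac' = ∅
  T[1,4] 'acac' = {A}

Original NTs in T[1,4] deriving "acac": ["A"]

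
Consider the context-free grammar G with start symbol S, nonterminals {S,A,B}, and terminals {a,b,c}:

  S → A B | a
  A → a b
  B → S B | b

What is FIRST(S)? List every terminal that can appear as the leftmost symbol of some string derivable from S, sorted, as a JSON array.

FIRST sets, iterate to fixpoint:
pass 1:
  A via A→a b: +{a}
  B via B→b: +{b}
  S via S→A B: +{a}
  FIRST(S)={a}  FIRST(A)={a}  FIRST(B)={b}
pass 2:
  B via B→S B: +{a}
  FIRST(S)={a}  FIRST(A)={a}  FIRST(B)={a,b}
pass 3: (stable)
  FIRST(S)={a}  FIRST(A)={a}  FIRST(B)={a,b}

FIRST(S) = ["a"]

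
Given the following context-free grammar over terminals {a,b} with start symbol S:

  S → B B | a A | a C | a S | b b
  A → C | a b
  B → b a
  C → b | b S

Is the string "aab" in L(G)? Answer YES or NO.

Convert to CNF:
  S -> B B | T0 A | T0 C | T0 S | T1 T1
  A -> T0 T1 | T1 S | b
  B -> T1 T0
  C -> T1 S | b
  T0 -> a
  T1 -> b

Fill CYK table bottom-up:
  cell(0,0) a: {T0}  orig:{}
  cell(1,1) a: {T0}  orig:{}
  cell(2,2) b: {A,C,T1}  orig:{A,C}
  cell(0,1) aa: ∅
  cell(1,2) ab: {A,S}
  cell(0,2) aab: {S}

S ∈ T[0,2] ⇒ YES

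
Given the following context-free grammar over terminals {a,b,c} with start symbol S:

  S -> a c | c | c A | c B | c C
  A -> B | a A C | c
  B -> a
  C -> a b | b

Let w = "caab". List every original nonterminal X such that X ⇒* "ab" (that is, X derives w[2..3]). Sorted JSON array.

Convert to CNF:
  S -> T0 T2 | T2 A | T2 B | T2 C | c
  A -> T0 X3 | a | c
  B -> a
  C -> T0 T1 | b
  T0 -> a
  T1 -> b
  T2 -> c
  X3 -> A C

Fill CYK table bottom-up — only the sub-triangle for w[2..3]:
  [2..2]={A,B,T0}  "a"  orig:{A,B}
  [3..3]={C,T1}  "b"  orig:{C}
  [2..3]={C,X3}  "ab"  orig:{C}

Original NTs in T[2,3] deriving "ab": ["C"]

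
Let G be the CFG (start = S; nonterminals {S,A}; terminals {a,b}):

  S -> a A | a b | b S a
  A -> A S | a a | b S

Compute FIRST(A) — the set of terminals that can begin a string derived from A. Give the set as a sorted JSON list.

FIRST iteration:
[1]
  A via A→a a: +{a}
  A via A→b S: +{b}
  S via S→a A: +{a}
  S via S→b S a: +{b}
  FIRST[S]={a,b}  FIRST[A]={a,b}
[2] (stable)
  FIRST[S]={a,b}  FIRST[A]={a,b}

FIRST(A) = ["a", "b"]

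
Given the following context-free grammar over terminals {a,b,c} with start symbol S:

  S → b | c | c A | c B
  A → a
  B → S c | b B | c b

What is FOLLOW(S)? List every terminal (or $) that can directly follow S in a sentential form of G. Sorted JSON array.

FIRST sets, iterate to fixpoint:
pass 1:
  A via A→a: +{a}
  B via B→b B: +{b}
  B via B→c b: +{c}
  S via S→b: +{b}
  S via S→c: +{c}
  S: {b,c}  A: {a}  B: {b,c}
pass 2: done
  S: {b,c}  A: {a}  B: {b,c}

FOLLOW iteration:
FOLLOW(S) := {$}
[1]
  B→S c: FOLLOW(S) ⊇ FIRST(c) = {c}; new: +{c}
  S→c A: FOLLOW(A) ⊇ FOLLOW(S) ⊇ {$,c}; new: +{$,c}
  S→c B: FOLLOW(B) ⊇ FOLLOW(S) ⊇ {$,c}; new: +{$,c}
  S: {$,c}  A: {$,c}  B: {$,c}
[2] (no change)
  S: {$,c}  A: {$,c}  B: {$,c}

FOLLOW(S) = ["$", "c"]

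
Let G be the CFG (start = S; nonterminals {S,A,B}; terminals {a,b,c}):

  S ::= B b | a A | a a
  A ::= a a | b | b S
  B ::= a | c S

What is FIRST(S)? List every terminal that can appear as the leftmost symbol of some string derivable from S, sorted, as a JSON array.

FIRST sets, iterate to fixpoint:
[1]
  A via A→a a: +{a}
  A via A→b: +{b}
  B via B→a: +{a}
  B via B→c S: +{c}
  S via S→B b: +{a,c}
  FIRST[S]={a,c}  FIRST[A]={a,b}  FIRST[B]={a,c}
[2] (no change)
  FIRST[S]={a,c}  FIRST[A]={a,b}  FIRST[B]={a,c}

FIRST(S) = ["a", "c"]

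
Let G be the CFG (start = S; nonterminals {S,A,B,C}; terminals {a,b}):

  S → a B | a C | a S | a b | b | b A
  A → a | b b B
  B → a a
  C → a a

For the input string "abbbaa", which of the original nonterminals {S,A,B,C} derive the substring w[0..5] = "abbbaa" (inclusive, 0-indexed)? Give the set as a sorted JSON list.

Convert to CNF:
  S -> T0 A | T1 B | T1 C | T1 S | T1 T0 | b
  A -> T0 X2 | a
  B -> T1 T1
  C -> T1 T1
  T0 -> b
  T1 -> a
  X2 -> T0 B

Fill CYK table bottom-up (cells [i..j] with 0 ≤ i ≤ j ≤ 5 only):
  T[0,0] 'a' = {A,T1}  orig:{A}
  T[1,1] 'b' = {S,T0}  orig:{S}
  T[2,2] 'b' = {S,T0}  orig:{S}
  T[3,3] 'b' = {S,T0}  orig:{S}
  T[4,4] 'a' = {A,T1}  orig:{A}
  T[5,5] 'a' = {A,T1}  orig:{A}
  T[0,1] 'ab' = {S}
  T[1,2] 'bb' = ∅
  T[2,3] 'bb' = ∅
  T[3,4] 'ba' = {S}
  T[4,5] 'aa' = {B,C}
  T[0,2] 'abb' = ∅
  T[1,3] 'bbb' = ∅
  T[2,4] 'bba' = ∅
  T[3,5] 'baa' = {X2}  orig:{}
  T[0,3] 'abbb' = ∅
  T[1,4] 'bbba' = ∅
  T[2,5] 'bbaa' = {A}
  T[0,4] 'abbba' = ∅
  T[1,5] 'bbbaa' = {S}
  T[0,5] 'abbbaa' = {S}

Original NTs in T[0,5] deriving "abbbaa": ["S"]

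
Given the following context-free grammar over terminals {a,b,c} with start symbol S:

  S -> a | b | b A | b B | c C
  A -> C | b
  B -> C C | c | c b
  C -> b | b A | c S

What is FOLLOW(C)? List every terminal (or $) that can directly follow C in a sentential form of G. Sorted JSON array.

FIRST sets, iterate to fixpoint:
round 1:
  A via A→b: +{b}
  B via B→c: +{c}
  C via C→b: +{b}
  C via C→c S: +{c}
  S via S→a: +{a}
  S via S→b: +{b}
  S via S→c C: +{c}
  FIRST[S]={a,b,c}  FIRST[A]={b}  FIRST[B]={c}  FIRST[C]={b,c}
round 2:
  A via A→C: +{c}
  B via B→C C: +{b}
  FIRST[S]={a,b,c}  FIRST[A]={b,c}  FIRST[B]={b,c}  FIRST[C]={b,c}
round 3: (no change)
  FIRST[S]={a,b,c}  FIRST[A]={b,c}  FIRST[B]={b,c}  FIRST[C]={b,c}

FOLLOW iteration:
initialize: $ ∈ FOLLOW(S)
round 1:
  B→C C: FOLLOW(C) ⊇ FIRST(C) = {b,c}; new: +{b,c}
  C→b A: FOLLOW(A) ⊇ FOLLOW(C) ⊇ {b,c}; new: +{b,c}
  C→c S: FOLLOW(S) ⊇ FOLLOW(C) ⊇ {b,c}; new: +{b,c}
  S→b A: FOLLOW(A) ⊇ FOLLOW(S) ⊇ {$,b,c}; new: +{$}
  S→b B: FOLLOW(B) ⊇ FOLLOW(S) ⊇ {$,b,c}; new: +{$,b,c}
  S→c C: FOLLOW(C) ⊇ FOLLOW(S) ⊇ {$,b,c}; new: +{$}
  S: {$,b,c}  A: {$,b,c}  B: {$,b,c}  C: {$,b,c}
round 2: (no change)
  S: {$,b,c}  A: {$,b,c}  B: {$,b,c}  C: {$,b,c}

FOLLOW(C) = ["$", "b", "c"]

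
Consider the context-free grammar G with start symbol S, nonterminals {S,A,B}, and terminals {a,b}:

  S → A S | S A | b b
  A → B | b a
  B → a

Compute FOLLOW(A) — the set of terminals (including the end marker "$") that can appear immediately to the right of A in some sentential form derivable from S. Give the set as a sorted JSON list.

FIRST sets, iterate to fixpoint:
[1]
  A via A→b a: +{b}
  B via B→a: +{a}
  S via S→A S: +{b}
  FIRST(S)={b}  FIRST(A)={b}  FIRST(B)={a}
[2]
  A via A→B: +{a}
  S via S→A S: +{a}
  FIRST(S)={a,b}  FIRST(A)={a,b}  FIRST(B)={a}
[3] (no change)
  FIRST(S)={a,b}  FIRST(A)={a,b}  FIRST(B)={a}

Compute FOLLOW by fixpoint:
seed FOLLOW(S) with $
round 1:
  S→A S: FOLLOW(A) ⊇ FIRST(S) = {a,b}; new: +{a,b}
  S→S A: FOLLOW(S) ⊇ FIRST(A) = {a,b}; new: +{a,b}
  S→S A: FOLLOW(A) ⊇ FOLLOW(S) ⊇ {$,a,b}; new: +{$}
  FOLLOW(S)={$,a,b}  FOLLOW(A)={$,a,b}  FOLLOW(B)={}
round 2:
  A→B: FOLLOW(B) ⊇ FOLLOW(A) ⊇ {$,a,b}; new: +{$,a,b}
  FOLLOW(S)={$,a,b}  FOLLOW(A)={$,a,b}  FOLLOW(B)={$,a,b}
round 3: — fixpoint
  FOLLOW(S)={$,a,b}  FOLLOW(A)={$,a,b}  FOLLOW(B)={$,a,b}

FOLLOW(A) = ["$", "a", "b"]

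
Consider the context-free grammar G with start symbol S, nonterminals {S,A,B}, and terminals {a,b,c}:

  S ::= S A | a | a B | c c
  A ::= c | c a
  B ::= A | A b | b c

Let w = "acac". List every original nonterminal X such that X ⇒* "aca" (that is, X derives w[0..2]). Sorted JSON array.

Convert to CNF:
  S -> S A | T0 T0 | T1 B | a
  A -> T0 T1 | c
  B -> A T2 | T0 T1 | T2 T0 | c
  T0 -> c
  T1 -> a
  T2 -> b

CYK table (by increasing span) — only the sub-triangle for w[0..2]:
  T[0,0] 'a' = {S,T1}  orig:{S}
  T[1,1] 'c' = {A,B,T0}  orig:{A,B}
  T[2,2] 'a' = {S,T1}  orig:{S}
  T[0,1] 'ac' = {S}
  T[1,2] 'ca' = {A,B}
  T[0,2] 'aca' = {S}

Original NTs in T[0,2] deriving "aca": ["S"]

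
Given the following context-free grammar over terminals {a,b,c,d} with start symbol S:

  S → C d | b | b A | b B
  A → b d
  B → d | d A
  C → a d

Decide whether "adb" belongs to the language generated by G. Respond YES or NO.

CNF form of G:
  S -> C T1 | T0 A | T0 B | b
  A -> T0 T1
  B -> T1 A | d
  C -> T2 T1
  T0 -> b
  T1 -> d
  T2 -> a

Fill CYK table bottom-up:
  T[0,0] 'a' = {T2}  orig:{}
  T[1,1] 'd' = {B,T1}  orig:{B}
  T[2,2] 'b' = {S,T0}  orig:{S}
  T[0,1] 'ad' = {C}
  T[1,2] 'db' = ∅
  T[0,2] 'adb' = ∅

S ∉ T[0,2] ⇒ NO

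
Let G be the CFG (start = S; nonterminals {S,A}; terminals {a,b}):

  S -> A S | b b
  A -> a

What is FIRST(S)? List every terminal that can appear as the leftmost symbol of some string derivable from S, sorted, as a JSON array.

FIRST sets, iterate to fixpoint:
round 1:
  A via A→a: +{a}
  S via S→A S: +{a}
  S via S→b b: +{b}
  FIRST[S]={a,b}  FIRST[A]={a}
round 2: (no change)
  FIRST[S]={a,b}  FIRST[A]={a}

FIRST(S) = ["a", "b"]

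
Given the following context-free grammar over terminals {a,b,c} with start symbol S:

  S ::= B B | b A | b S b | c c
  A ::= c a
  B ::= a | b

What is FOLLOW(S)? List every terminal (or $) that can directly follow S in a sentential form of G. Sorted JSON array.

FIRST iteration:
pass 1:
  A via A→c a: +{c}
  B via B→a: +{a}
  B via B→b: +{b}
  S via S→B B: +{a,b}
  S via S→c c: +{c}
  S: {a,b,c}  A: {c}  B: {a,b}
pass 2: done
  S: {a,b,c}  A: {c}  B: {a,b}

Compute FOLLOW by fixpoint:
FOLLOW(S) := {$}
pass 1:
  S→B B: FOLLOW(B) ⊇ FIRST(B) = {a,b}; new: +{a,b}
  S→B B: FOLLOW(B) ⊇ FOLLOW(S) ⊇ {$}; new: +{$}
  S→b A: FOLLOW(A) ⊇ FOLLOW(S) ⊇ {$}; new: +{$}
  S→b S b: FOLLOW(S) ⊇ FIRST(b) = {b}; new: +{b}
  S: {$,b}  A: {$}  B: {$,a,b}
pass 2:
  S→b A: FOLLOW(A) ⊇ FOLLOW(S) ⊇ {$,b}; new: +{b}
  S: {$,b}  A: {$,b}  B: {$,a,b}
pass 3: done
  S: {$,b}  A: {$,b}  B: {$,a,b}

FOLLOW(S) = ["$", "b"]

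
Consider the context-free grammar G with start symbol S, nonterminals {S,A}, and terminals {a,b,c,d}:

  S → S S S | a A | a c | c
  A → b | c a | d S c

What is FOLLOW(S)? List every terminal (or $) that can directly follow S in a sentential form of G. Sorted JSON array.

FIRST sets, iterate to fixpoint:
pass 1:
  A via A→b: +{b}
  A via A→c a: +{c}
  A via A→d S c: +{d}
  S via S→a A: +{a}
  S via S→c: +{c}
  FIRST[S]={a,c}  FIRST[A]={b,c,d}
pass 2: — fixpoint
  FIRST[S]={a,c}  FIRST[A]={b,c,d}

FOLLOW sets:
seed FOLLOW(S) with $
round 1:
  A→d S c: FOLLOW(S) ⊇ FIRST(c) = {c}; new: +{c}
  S→S S S: FOLLOW(S) ⊇ FIRST(S) = {a,c}; new: +{a}
  S→a A: FOLLOW(A) ⊇ FOLLOW(S) ⊇ {$,a,c}; new: +{$,a,c}
  FOLLOW[S]={$,a,c}  FOLLOW[A]={$,a,c}
round 2: — fixpoint
  FOLLOW[S]={$,a,c}  FOLLOW[A]={$,a,c}

FOLLOW(S) = ["$", "a", "c"]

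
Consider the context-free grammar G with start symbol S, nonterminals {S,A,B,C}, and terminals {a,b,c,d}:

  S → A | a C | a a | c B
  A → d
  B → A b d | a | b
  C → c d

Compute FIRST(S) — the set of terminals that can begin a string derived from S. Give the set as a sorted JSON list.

Compute FIRST by fixpoint:
[1]
  A via A→d: +{d}
  B via B→A b d: +{d}
  B via B→a: +{a}
  B via B→b: +{b}
  C via C→c d: +{c}
  S via S→A: +{d}
  S via S→a C: +{a}
  S via S→c B: +{c}
  FIRST(S)={a,c,d}  FIRST(A)={d}  FIRST(B)={a,b,d}  FIRST(C)={c}
[2] (stable)
  FIRST(S)={a,c,d}  FIRST(A)={d}  FIRST(B)={a,b,d}  FIRST(C)={c}

FIRST(S) = ["a", "c", "d"]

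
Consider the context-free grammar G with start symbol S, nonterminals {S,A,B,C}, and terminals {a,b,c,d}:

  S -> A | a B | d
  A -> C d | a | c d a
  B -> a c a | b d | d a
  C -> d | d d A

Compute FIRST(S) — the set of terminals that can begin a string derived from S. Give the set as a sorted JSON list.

FIRST sets, iterate to fixpoint:
round 1:
  A via A→a: +{a}
  A via A→c d a: +{c}
  B via B→a c a: +{a}
  B via B→b d: +{b}
  B via B→d a: +{d}
  C via C→d: +{d}
  S via S→A: +{a,c}
  S via S→d: +{d}
  FIRST(S)={a,c,d}  FIRST(A)={a,c}  FIRST(B)={a,b,d}  FIRST(C)={d}
round 2:
  A via A→C d: +{d}
  FIRST(S)={a,c,d}  FIRST(A)={a,c,d}  FIRST(B)={a,b,d}  FIRST(C)={d}
round 3: — fixpoint
  FIRST(S)={a,c,d}  FIRST(A)={a,c,d}  FIRST(B)={a,b,d}  FIRST(C)={d}

FIRST(S) = ["a", "c", "d"]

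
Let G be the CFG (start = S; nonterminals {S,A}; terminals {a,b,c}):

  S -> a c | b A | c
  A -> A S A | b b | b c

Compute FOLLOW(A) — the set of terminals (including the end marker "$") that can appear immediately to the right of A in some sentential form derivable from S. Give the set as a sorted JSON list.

FIRST sets, iterate to fixpoint:
round 1:
  A via A→b b: +{b}
  S via S→a c: +{a}
  S via S→b A: +{b}
  S via S→c: +{c}
  FIRST(S)={a,b,c}  FIRST(A)={b}
round 2: (no change)
  FIRST(S)={a,b,c}  FIRST(A)={b}

Compute FOLLOW by fixpoint:
seed FOLLOW(S) with $
pass 1:
  A→A S A: FOLLOW(A) ⊇ FIRST(S) = {a,b,c}; new: +{a,b,c}
  A→A S A: FOLLOW(S) ⊇ FIRST(A) = {b}; new: +{b}
  S→b A: FOLLOW(A) ⊇ FOLLOW(S) ⊇ {$,b}; new: +{$}
  FOLLOW(S)={$,b}  FOLLOW(A)={$,a,b,c}
pass 2: — fixpoint
  FOLLOW(S)={$,b}  FOLLOW(A)={$,a,b,c}

FOLLOW(A) = ["$", "a", "b", "c"]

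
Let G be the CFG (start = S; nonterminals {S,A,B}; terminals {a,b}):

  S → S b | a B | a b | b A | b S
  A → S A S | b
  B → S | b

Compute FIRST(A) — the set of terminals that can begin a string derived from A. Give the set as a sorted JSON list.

FIRST iteration:
[1]
  A via A→b: +{b}
  B via B→b: +{b}
  S via S→a B: +{a}
  S via S→b A: +{b}
  FIRST[S]={a,b}  FIRST[A]={b}  FIRST[B]={b}
[2]
  A via A→S A S: +{a}
  B via B→S: +{a}
  FIRST[S]={a,b}  FIRST[A]={a,b}  FIRST[B]={a,b}
[3] (stable)
  FIRST[S]={a,b}  FIRST[A]={a,b}  FIRST[B]={a,b}

FIRST(A) = ["a", "b"]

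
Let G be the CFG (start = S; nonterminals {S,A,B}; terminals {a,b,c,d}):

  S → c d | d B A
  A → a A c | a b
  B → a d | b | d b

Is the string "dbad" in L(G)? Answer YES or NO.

CNF form of G:
  S -> T1 T3 | T3 X5
  A -> T0 T2 | T0 X4
  B -> T0 T3 | T3 T2 | b
  T0 -> a
  T1 -> c
  T2 -> b
  T3 -> d
  X4 -> A T1
  X5 -> B A

CYK table (by increasing span):
  cell(0,0) d: {T3}  orig:{}
  cell(1,1) b: {B,T2}  orig:{B}
  cell(2,2) a: {T0}  orig:{}
  cell(3,3) d: {T3}  orig:{}
  cell(0,1) db: {B}
  cell(1,2) ba: ∅
  cell(2,3) ad: {B}
  cell(0,2) dba: ∅
  cell(1,3) bad: ∅
  cell(0,3) dbad: ∅

S ∉ T[0,3] ⇒ NO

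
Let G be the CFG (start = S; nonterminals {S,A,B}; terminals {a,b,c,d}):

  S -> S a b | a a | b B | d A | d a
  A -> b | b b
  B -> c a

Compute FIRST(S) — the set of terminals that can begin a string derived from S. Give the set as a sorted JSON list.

FIRST sets, iterate to fixpoint:
pass 1:
  A via A→b: +{b}
  B via B→c a: +{c}
  S via S→a a: +{a}
  S via S→b B: +{b}
  S via S→d A: +{d}
  FIRST[S]={a,b,d}  FIRST[A]={b}  FIRST[B]={c}
pass 2: done
  FIRST[S]={a,b,d}  FIRST[A]={b}  FIRST[B]={c}

FIRST(S) = ["a", "b", "d"]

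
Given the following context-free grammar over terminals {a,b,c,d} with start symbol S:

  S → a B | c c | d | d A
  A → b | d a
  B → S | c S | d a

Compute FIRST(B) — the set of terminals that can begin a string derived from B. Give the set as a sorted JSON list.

FIRST sets, iterate to fixpoint:
[1]
  A via A→b: +{b}
  A via A→d a: +{d}
  B via B→c S: +{c}
  B via B→d a: +{d}
  S via S→a B: +{a}
  S via S→c c: +{c}
  S via S→d: +{d}
  FIRST(S)={a,c,d}  FIRST(A)={b,d}  FIRST(B)={c,d}
[2]
  B via B→S: +{a}
  FIRST(S)={a,c,d}  FIRST(A)={b,d}  FIRST(B)={a,c,d}
[3] (no change)
  FIRST(S)={a,c,d}  FIRST(A)={b,d}  FIRST(B)={a,c,d}

FIRST(B) = ["a", "c", "d"]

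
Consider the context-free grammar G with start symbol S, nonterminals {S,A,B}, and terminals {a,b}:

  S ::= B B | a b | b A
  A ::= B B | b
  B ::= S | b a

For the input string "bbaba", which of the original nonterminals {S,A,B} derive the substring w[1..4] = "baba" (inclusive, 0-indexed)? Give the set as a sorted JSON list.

CNF form of G:
  S -> B B | T0 T1 | T1 A
  A -> B B | b
  B -> B B | T0 T1 | T1 A | T1 T0
  T0 -> a
  T1 -> b

Fill CYK table bottom-up, restricted to cells inside w[1..4]:
  cell(1,1) b: {A,T1}  orig:{A}
  cell(2,2) a: {T0}  orig:{}
  cell(3,3) b: {A,T1}  orig:{A}
  cell(4,4) a: {T0}  orig:{}
  cell(1,2) ba: {B}
  cell(2,3) ab: {B,S}
  cell(3,4) ba: {B}
  cell(1,3) bab: ∅
  cell(2,4) aba: ∅
  cell(1,4) baba: {A,B,S}

Original NTs in T[1,4] deriving "baba": ["A", "B", "S"]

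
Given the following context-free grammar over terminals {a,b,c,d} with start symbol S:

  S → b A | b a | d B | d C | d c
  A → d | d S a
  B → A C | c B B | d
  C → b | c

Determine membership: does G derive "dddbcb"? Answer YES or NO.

CNF form of G:
  S -> T0 B | T0 C | T0 T2 | T3 A | T3 T1
  A -> T0 X4 | d
  B -> A C | T2 X5 | d
  C -> b | c
  T0 -> d
  T1 -> a
  T2 -> c
  T3 -> b
  X4 -> S T1
  X5 -> B B

CYK fill:
  [0..0]={A,B,T0}  "d"  orig:{A,B}
  [1..1]={A,B,T0}  "d"  orig:{A,B}
  [2..2]={A,B,T0}  "d"  orig:{A,B}
  [3..3]={C,T3}  "b"  orig:{C}
  [4..4]={C,T2}  "c"  orig:{C}
  [5..5]={C,T3}  "b"  orig:{C}
  [0..1]={S,X5}  "dd"  orig:{S}
  [1..2]={S,X5}  "dd"  orig:{S}
  [2..3]={B,S}  "db"
  [3..4]=∅  "bc"
  [4..5]=∅  "cb"
  [0..2]=∅  "ddd"
  [1..3]={S,X5}  "ddb"  orig:{S}
  [2..4]=∅  "dbc"
  [3..5]=∅  "bcb"
  [0..3]=∅  "dddb"
  [1..4]=∅  "ddbc"
  [2..5]=∅  "dbcb"
  [0..4]=∅  "dddbc"
  [1..5]=∅  "ddbcb"
  [0..5]=∅  "dddbcb"

S ∉ T[0,5] ⇒ NO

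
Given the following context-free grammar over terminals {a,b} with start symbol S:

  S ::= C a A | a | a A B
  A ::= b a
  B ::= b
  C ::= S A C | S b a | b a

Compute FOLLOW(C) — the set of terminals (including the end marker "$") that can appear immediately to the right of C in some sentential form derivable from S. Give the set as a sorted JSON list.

Compute FIRST by fixpoint:
round 1:
  A via A→b a: +{b}
  B via B→b: +{b}
  C via C→b a: +{b}
  S via S→C a A: +{b}
  S via S→a: +{a}
  FIRST(S)={a,b}  FIRST(A)={b}  FIRST(B)={b}  FIRST(C)={b}
round 2:
  C via C→S A C: +{a}
  FIRST(S)={a,b}  FIRST(A)={b}  FIRST(B)={b}  FIRST(C)={a,b}
round 3: done
  FIRST(S)={a,b}  FIRST(A)={b}  FIRST(B)={b}  FIRST(C)={a,b}

Compute FOLLOW by fixpoint:
seed FOLLOW(S) with $
[1]
  C→S A C: FOLLOW(S) ⊇ FIRST(A) = {b}; new: +{b}
  C→S A C: FOLLOW(A) ⊇ FIRST(C) = {a,b}; new: +{a,b}
  S→C a A: FOLLOW(C) ⊇ FIRST(a) = {a}; new: +{a}
  S→C a A: FOLLOW(A) ⊇ FOLLOW(S) ⊇ {$,b}; new: +{$}
  S→a A B: FOLLOW(B) ⊇ FOLLOW(S) ⊇ {$,b}; new: +{$,b}
  FOLLOW[S]={$,b}  FOLLOW[A]={$,a,b}  FOLLOW[B]={$,b}  FOLLOW[C]={a}
[2] done
  FOLLOW[S]={$,b}  FOLLOW[A]={$,a,b}  FOLLOW[B]={$,b}  FOLLOW[C]={a}

FOLLOW(C) = ["a"]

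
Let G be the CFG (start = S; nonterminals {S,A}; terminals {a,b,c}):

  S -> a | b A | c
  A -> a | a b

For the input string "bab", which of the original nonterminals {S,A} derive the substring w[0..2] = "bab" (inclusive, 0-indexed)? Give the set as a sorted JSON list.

Convert to CNF:
  S -> T1 A | a | c
  A -> T0 T1 | a
  T0 -> a
  T1 -> b

CYK fill, restricted to cells inside w[0..2]:
  cell(0,0) b: {T1}  orig:{}
  cell(1,1) a: {A,S,T0}  orig:{A,S}
  cell(2,2) b: {T1}  orig:{}
  cell(0,1) ba: {S}
  cell(1,2) ab: {A}
  cell(0,2) bab: {S}

Original NTs in T[0,2] deriving "bab": ["S"]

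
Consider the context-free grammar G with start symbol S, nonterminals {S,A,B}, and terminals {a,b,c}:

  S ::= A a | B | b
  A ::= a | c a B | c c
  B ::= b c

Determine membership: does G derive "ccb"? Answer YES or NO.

Convert to CNF:
  S -> A T1 | T2 T0 | b
  A -> T0 T0 | T0 X3 | a
  B -> T2 T0
  T0 -> c
  T1 -> a
  T2 -> b
  X3 -> T1 B

CYK fill:
  [0..0]={T0}  "c"  orig:{}
  [1..1]={T0}  "c"  orig:{}
  [2..2]={S,T2}  "b"  orig:{S}
  [0..1]={A}  "cc"
  [1..2]=∅  "cb"
  [0..2]=∅  "ccb"

S ∉ T[0,2] ⇒ NO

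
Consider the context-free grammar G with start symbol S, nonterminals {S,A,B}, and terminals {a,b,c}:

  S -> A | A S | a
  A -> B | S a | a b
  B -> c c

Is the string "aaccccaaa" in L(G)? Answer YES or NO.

Convert to CNF:
  S -> A S | S T0 | T0 T1 | T2 T2 | a
  A -> S T0 | T0 T1 | T2 T2
  B -> T2 T2
  T0 -> a
  T1 -> b
  T2 -> c

CYK fill:
  T[0,0] 'a' = {S,T0}  orig:{S}
  T[1,1] 'a' = {S,T0}  orig:{S}
  T[2,2] 'c' = {T2}  orig:{}
  T[3,3] 'c' = {T2}  orig:{}
  T[4,4] 'c' = {T2}  orig:{}
  T[5,5] 'c' = {T2}  orig:{}
  T[6,6] 'a' = {S,T0}  orig:{S}
  T[7,7] 'a' = {S,T0}  orig:{S}
  T[8,8] 'a' = {S,T0}  orig:{S}
  T[0,1] 'aa' = {A,S}
  T[1,2] 'ac' = ∅
  T[2,3] 'cc' = {A,B,S}
  T[3,4] 'cc' = {A,B,S}
  T[4,5] 'cc' = {A,B,S}
  T[5,6] 'ca' = ∅
  T[6,7] 'aa' = {A,S}
  T[7,8] 'aa' = {A,S}
  T[0,2] 'aac' = ∅
  T[1,3] 'acc' = ∅
  T[2,4] 'ccc' = ∅
  T[3,5] 'ccc' = ∅
  T[4,6] 'cca' = {A,S}
  T[5,7] 'caa' = ∅
  T[6,8] 'aaa' = {A,S}
  T[0,3] 'aacc' = {S}
  T[1,4] 'accc' = ∅
  T[2,5] 'cccc' = {S}
  T[3,6] 'ccca' = ∅
  T[4,7] 'ccaa' = {A,S}
  T[5,8] 'caaa' = ∅
  T[0,4] 'aaccc' = ∅
  T[1,5] 'acccc' = ∅
  T[2,6] 'cccca' = {A,S}
  T[3,7] 'cccaa' = ∅
  T[4,8] 'ccaaa' = {A,S}
  T[0,5] 'aacccc' = {S}
  T[1,6] 'acccca' = ∅
  T[2,7] 'ccccaa' = {A,S}
  T[3,8] 'cccaaa' = ∅
  T[0,6] 'aacccca' = {A,S}
  T[1,7] 'accccaa' = ∅
  T[2,8] 'ccccaaa' = {A,S}
  T[0,7] 'aaccccaa' = {A,S}
  T[1,8] 'accccaaa' = ∅
  T[0,8] 'aaccccaaa' = {A,S}

S ∈ T[0,8] ⇒ YES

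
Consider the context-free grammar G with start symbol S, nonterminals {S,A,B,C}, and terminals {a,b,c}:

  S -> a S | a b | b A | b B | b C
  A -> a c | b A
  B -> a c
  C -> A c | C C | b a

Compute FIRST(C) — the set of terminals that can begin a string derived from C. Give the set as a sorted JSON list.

FIRST iteration:
round 1:
  A via A→a c: +{a}
  A via A→b A: +{b}
  B via B→a c: +{a}
  C via C→A c: +{a,b}
  S via S→a S: +{a}
  S via S→b A: +{b}
  FIRST[S]={a,b}  FIRST[A]={a,b}  FIRST[B]={a}  FIRST[C]={a,b}
round 2: (no change)
  FIRST[S]={a,b}  FIRST[A]={a,b}  FIRST[B]={a}  FIRST[C]={a,b}

FIRST(C) = ["a", "b"]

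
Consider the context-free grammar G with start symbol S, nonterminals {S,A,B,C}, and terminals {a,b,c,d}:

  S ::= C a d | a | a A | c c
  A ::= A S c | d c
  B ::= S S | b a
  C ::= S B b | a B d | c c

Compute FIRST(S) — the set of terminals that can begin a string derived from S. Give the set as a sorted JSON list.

FIRST iteration:
[1]
  A via A→d c: +{d}
  B via B→b a: +{b}
  C via C→a B d: +{a}
  C via C→c c: +{c}
  S via S→C a d: +{a,c}
  FIRST(S)={a,c}  FIRST(A)={d}  FIRST(B)={b}  FIRST(C)={a,c}
[2]
  B via B→S S: +{a,c}
  FIRST(S)={a,c}  FIRST(A)={d}  FIRST(B)={a,b,c}  FIRST(C)={a,c}
[3] done
  FIRST(S)={a,c}  FIRST(A)={d}  FIRST(B)={a,b,c}  FIRST(C)={a,c}

FIRST(S) = ["a", "c"]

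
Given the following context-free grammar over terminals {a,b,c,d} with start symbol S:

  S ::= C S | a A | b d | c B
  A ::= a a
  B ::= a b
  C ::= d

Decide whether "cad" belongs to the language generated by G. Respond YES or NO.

CNF form of G:
  S -> C S | T0 A | T1 T2 | T3 B
  A -> T0 T0
  B -> T0 T1
  C -> d
  T0 -> a
  T1 -> b
  T2 -> d
  T3 -> c

CYK table (by increasing span):
  T[0,0] 'c' = {T3}  orig:{}
  T[1,1] 'a' = {T0}  orig:{}
  T[2,2] 'd' = {C,T2}  orig:{C}
  T[0,1] 'ca' = ∅
  T[1,2] 'ad' = ∅
  T[0,2] 'cad' = ∅

S ∉ T[0,2] ⇒ NO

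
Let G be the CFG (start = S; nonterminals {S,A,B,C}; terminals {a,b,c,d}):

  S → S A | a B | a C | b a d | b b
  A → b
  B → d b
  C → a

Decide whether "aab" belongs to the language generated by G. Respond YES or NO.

CNF form of G:
  S -> S A | T1 T1 | T1 X3 | T2 B | T2 C
  A -> b
  B -> T0 T1
  C -> a
  T0 -> d
  T1 -> b
  T2 -> a
  X3 -> T2 T0

CYK table (by increasing span):
  [0..0]={C,T2}  "a"  orig:{C}
  [1..1]={C,T2}  "a"  orig:{C}
  [2..2]={A,T1}  "b"  orig:{A}
  [0..1]={S}  "aa"
  [1..2]=∅  "ab"
  [0..2]={S}  "aab"

S ∈ T[0,2] ⇒ YES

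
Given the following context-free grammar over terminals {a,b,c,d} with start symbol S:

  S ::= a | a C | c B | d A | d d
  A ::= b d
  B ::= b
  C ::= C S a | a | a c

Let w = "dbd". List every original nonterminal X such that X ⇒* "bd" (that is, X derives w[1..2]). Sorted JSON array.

Convert to CNF:
  S -> T1 A | T1 T1 | T2 C | T3 B | a
  A -> T0 T1
  B -> b
  C -> C X4 | T2 T3 | a
  T0 -> b
  T1 -> d
  T2 -> a
  T3 -> c
  X4 -> S T2

CYK fill — only the sub-triangle for w[1..2]:
  [1..1]={B,T0}  "b"  orig:{B}
  [2..2]={T1}  "d"  orig:{}
  [1..2]={A}  "bd"

Original NTs in T[1,2] deriving "bd": ["A"]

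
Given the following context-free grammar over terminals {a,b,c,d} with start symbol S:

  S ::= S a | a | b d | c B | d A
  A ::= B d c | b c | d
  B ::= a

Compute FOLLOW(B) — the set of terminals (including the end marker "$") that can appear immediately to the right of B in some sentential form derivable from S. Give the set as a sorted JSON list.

FIRST iteration:
pass 1:
  A via A→b c: +{b}
  A via A→d: +{d}
  B via B→a: +{a}
  S via S→a: +{a}
  S via S→b d: +{b}
  S via S→c B: +{c}
  S via S→d A: +{d}
  S: {a,b,c,d}  A: {b,d}  B: {a}
pass 2:
  A via A→B d c: +{a}
  S: {a,b,c,d}  A: {a,b,d}  B: {a}
pass 3: — fixpoint
  S: {a,b,c,d}  A: {a,b,d}  B: {a}

Compute FOLLOW by fixpoint:
FOLLOW(S) := {$}
pass 1:
  A→B d c: FOLLOW(B) ⊇ FIRST(d) = {d}; new: +{d}
  S→S a: FOLLOW(S) ⊇ FIRST(a) = {a}; new: +{a}
  S→c B: FOLLOW(B) ⊇ FOLLOW(S) ⊇ {$,a}; new: +{$,a}
  S→d A: FOLLOW(A) ⊇ FOLLOW(S) ⊇ {$,a}; new: +{$,a}
  S: {$,a}  A: {$,a}  B: {$,a,d}
pass 2: done
  S: {$,a}  A: {$,a}  B: {$,a,d}

FOLLOW(B) = ["$", "a", "d"]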